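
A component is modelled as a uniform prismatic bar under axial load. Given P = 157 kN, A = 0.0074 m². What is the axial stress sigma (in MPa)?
Model: a uniform prismatic bar under axial load, so sigma = P / A.
Convert to SI units:
  P = 157 kN = 157000 N
Substitute:
  sigma = 157000 / 0.0074
  sigma = 2.122 × 10⁷ Pa
Convert: sigma = 2.122 × 10⁷ Pa = 21.22 MPa
Final answer: sigma = 21.22 MPa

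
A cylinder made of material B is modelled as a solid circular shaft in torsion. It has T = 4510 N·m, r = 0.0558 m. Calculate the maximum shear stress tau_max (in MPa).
Model: a solid circular shaft in torsion, so tau_max = (2·T) / (π·r^3).
Substitute:
  tau_max = (2 × 4510) / (π × 0.0558^3)
  tau_max = 1.653 × 10⁷ Pa
Convert: tau_max = 1.653 × 10⁷ Pa = 16.53 MPa
Final answer: tau_max = 16.53 MPa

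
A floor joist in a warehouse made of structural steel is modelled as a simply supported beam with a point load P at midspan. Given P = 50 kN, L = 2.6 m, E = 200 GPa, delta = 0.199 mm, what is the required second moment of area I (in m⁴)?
Model: a simply supported beam with a point load P at midspan, so delta = (P·L^3) / (48·E·I).
Solve for I: I = (P·L^3) / (48·delta·E).
Convert to SI units:
  P = 50 kN = 50000 N
  E = 200 GPa = 2 × 10¹¹ Pa
  delta = 0.199 mm = 0.000199 m
Substitute:
  I = (50000 × 2.6^3) / (48 × 0.000199 × (2 × 10¹¹))
  I = 0.00046 m⁴
Final answer: I = 0.00046 m⁴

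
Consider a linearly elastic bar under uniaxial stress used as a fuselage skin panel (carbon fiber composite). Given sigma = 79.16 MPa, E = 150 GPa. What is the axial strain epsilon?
Model: a linearly elastic bar under uniaxial stress, so epsilon = sigma / E.
Convert to SI units:
  sigma = 79.16 MPa = 7.916 × 10⁷ Pa
  E = 150 GPa = 1.5 × 10¹¹ Pa
Substitute:
  epsilon = (7.916 × 10⁷) / (1.5 × 10¹¹)
  epsilon = 0.0005277
Final answer: epsilon = 0.0005277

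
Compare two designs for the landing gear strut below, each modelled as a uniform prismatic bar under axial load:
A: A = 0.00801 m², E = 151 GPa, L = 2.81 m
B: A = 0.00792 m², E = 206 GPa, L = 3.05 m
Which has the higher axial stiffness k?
Model: a uniform prismatic bar under axial load, so k = (A·E) / L (SI units).
  A: k = (0.00801 × (1.51 × 10¹¹)) / 2.81 = 4.304 × 10⁸ N/m = 430.4 MN/m
  B: k = (0.00792 × (2.06 × 10¹¹)) / 3.05 = 5.349 × 10⁸ N/m = 534.9 MN/m
534.9 MN/m > 430.4 MN/m, so B is larger.
Final answer: B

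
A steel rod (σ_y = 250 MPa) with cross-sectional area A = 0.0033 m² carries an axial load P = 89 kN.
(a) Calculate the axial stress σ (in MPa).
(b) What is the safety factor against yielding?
(a) Axial stress σ = P/A. Convert P = 89 kN = 89000 N.
  σ = 89000 / 0.0033 = 2.697 × 10⁷ Pa = 26.97 MPa
(b) Safety factor SF = σ_y/σ = 250 / 26.97 = 9.27
Final answer: (a) σ = 26.97 MPa, (b) SF = 9.27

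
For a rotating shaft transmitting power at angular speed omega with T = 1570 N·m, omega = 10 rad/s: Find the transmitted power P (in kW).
Model: a rotating shaft transmitting power at angular speed omega, so P = T·omega.
Substitute:
  P = 1570 × 10
  P = 15700 W
Convert: P = 15700 W = 15.7 kW
Final answer: P = 15.7 kW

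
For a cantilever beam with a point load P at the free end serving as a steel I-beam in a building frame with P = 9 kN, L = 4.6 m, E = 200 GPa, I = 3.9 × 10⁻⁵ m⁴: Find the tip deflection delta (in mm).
Model: a cantilever beam with a point load P at the free end, so delta = (P·L^3) / (3·E·I).
Convert to SI units:
  P = 9 kN = 9000 N
  E = 200 GPa = 2 × 10¹¹ Pa
Substitute:
  delta = (9000 × 4.6^3) / (3 × (2 × 10¹¹) × (3.9 × 10⁻⁵))
  delta = 0.03744 m
Convert: delta = 0.03744 m = 37.44 mm
Final answer: delta = 37.44 mm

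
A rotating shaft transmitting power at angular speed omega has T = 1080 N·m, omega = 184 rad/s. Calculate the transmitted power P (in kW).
Model: a rotating shaft transmitting power at angular speed omega, so P = T·omega.
Substitute:
  P = 1080 × 184
  P = 198700 W
Convert: P = 198700 W = 198.7 kW
Final answer: P = 198.7 kW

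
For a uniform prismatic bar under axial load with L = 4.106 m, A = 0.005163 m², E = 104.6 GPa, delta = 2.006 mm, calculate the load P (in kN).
Model: a uniform prismatic bar under axial load, so delta = (P·L) / (A·E).
Solve for P: P = (delta·A·E) / L.
Convert to SI units:
  E = 104.6 GPa = 1.046 × 10¹¹ Pa
  delta = 2.006 mm = 0.002006 m
Substitute:
  P = (0.002006 × 0.005163 × (1.046 × 10¹¹)) / 4.106
  P = 263800 N
Convert: P = 263800 N = 263.8 kN
Final answer: P = 263.8 kN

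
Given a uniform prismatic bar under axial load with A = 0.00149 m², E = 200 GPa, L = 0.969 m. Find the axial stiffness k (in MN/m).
Model: a uniform prismatic bar under axial load, so k = (A·E) / L.
Convert to SI units:
  E = 200 GPa = 2 × 10¹¹ Pa
Substitute:
  k = (0.00149 × (2 × 10¹¹)) / 0.969
  k = 3.075 × 10⁸ N/m
Convert: k = 3.075 × 10⁸ N/m = 307.5 MN/m
Final answer: k = 307.5 MN/m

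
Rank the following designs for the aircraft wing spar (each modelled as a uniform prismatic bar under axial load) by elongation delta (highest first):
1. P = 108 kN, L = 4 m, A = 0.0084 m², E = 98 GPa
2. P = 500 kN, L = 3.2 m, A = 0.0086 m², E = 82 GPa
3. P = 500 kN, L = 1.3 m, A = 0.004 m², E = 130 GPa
Model: a uniform prismatic bar under axial load, so delta = (P·L) / (A·E) (SI units).
  Case 1: delta = (108000 × 4) / (0.0084 × (9.8 × 10¹⁰)) = 0.0005248 m = 0.5248 mm
  Case 2: delta = (500000 × 3.2) / (0.0086 × (8.2 × 10¹⁰)) = 0.002269 m = 2.269 mm
  Case 3: delta = (500000 × 1.3) / (0.004 × (1.3 × 10¹¹)) = 0.00125 m = 1.25 mm
Ordering: 2.269 mm (case 2) > 1.25 mm (case 3) > 0.5248 mm (case 1)
Final answer: 2, 3, 1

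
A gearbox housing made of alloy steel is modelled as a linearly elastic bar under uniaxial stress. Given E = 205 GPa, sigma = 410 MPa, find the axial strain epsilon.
Model: a linearly elastic bar under uniaxial stress, so sigma = E·epsilon.
Solve for epsilon: epsilon = sigma / E.
Convert to SI units:
  E = 205 GPa = 2.05 × 10¹¹ Pa
  sigma = 410 MPa = 4.1 × 10⁸ Pa
Substitute:
  epsilon = (4.1 × 10⁸) / (2.05 × 10¹¹)
  epsilon = 0.002
Final answer: epsilon = 0.002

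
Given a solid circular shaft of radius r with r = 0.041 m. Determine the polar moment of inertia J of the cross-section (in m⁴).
Model: a solid circular shaft of radius r, so J = (π·r^4) / 2.
Substitute:
  J = (π × 0.041^4) / 2
  J = 4.439 × 10⁻⁶ m⁴
Final answer: J = 4.439 × 10⁻⁶ m⁴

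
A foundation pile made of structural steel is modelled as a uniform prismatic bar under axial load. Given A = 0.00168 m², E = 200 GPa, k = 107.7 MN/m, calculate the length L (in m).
Model: a uniform prismatic bar under axial load, so k = (A·E) / L.
Solve for L: L = (A·E) / k.
Convert to SI units:
  E = 200 GPa = 2 × 10¹¹ Pa
  k = 107.7 MN/m = 1.077 × 10⁸ N/m
Substitute:
  L = (0.00168 × (2 × 10¹¹)) / (1.077 × 10⁸)
  L = 3.12 m
Final answer: L = 3.12 m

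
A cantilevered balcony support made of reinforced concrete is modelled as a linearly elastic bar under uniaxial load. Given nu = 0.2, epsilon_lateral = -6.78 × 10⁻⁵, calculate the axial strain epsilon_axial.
Model: a linearly elastic bar under uniaxial load, so epsilon_lateral = -nu·epsilon_axial.
Solve for epsilon_axial: epsilon_axial = -epsilon_lateral / nu.
Substitute:
  epsilon_axial = -(-6.78 × 10⁻⁵) / 0.2
  epsilon_axial = 0.000339
Final answer: epsilon_axial = 0.000339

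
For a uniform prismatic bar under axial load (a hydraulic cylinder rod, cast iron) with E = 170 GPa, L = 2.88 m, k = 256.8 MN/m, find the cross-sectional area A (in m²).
Model: a uniform prismatic bar under axial load, so k = (A·E) / L.
Solve for A: A = (k·L) / E.
Convert to SI units:
  E = 170 GPa = 1.7 × 10¹¹ Pa
  k = 256.8 MN/m = 2.568 × 10⁸ N/m
Substitute:
  A = ((2.568 × 10⁸) × 2.88) / (1.7 × 10¹¹)
  A = 0.00435 m²
Final answer: A = 0.00435 m²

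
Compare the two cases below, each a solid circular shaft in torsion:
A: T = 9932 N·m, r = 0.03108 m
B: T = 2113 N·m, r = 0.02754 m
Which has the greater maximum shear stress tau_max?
Model: a solid circular shaft in torsion, so tau_max = (2·T) / (π·r^3) (SI units).
  A: tau_max = (2 × 9932) / (π × 0.03108^3) = 2.106 × 10⁸ Pa = 210.6 MPa
  B: tau_max = (2 × 2113) / (π × 0.02754^3) = 6.44 × 10⁷ Pa = 64.4 MPa
210.6 MPa > 64.4 MPa, so A is larger.
Final answer: A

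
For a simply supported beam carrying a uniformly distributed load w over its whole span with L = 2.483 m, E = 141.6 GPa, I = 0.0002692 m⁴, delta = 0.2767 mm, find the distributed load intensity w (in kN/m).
Model: a simply supported beam carrying a uniformly distributed load w over its whole span, so delta = (5·w·L^4) / (384·E·I).
Solve for w: w = (384·delta·E·I) / (5·L^4).
Convert to SI units:
  E = 141.6 GPa = 1.416 × 10¹¹ Pa
  delta = 0.2767 mm = 0.0002767 m
Substitute:
  w = (384 × 0.0002767 × (1.416 × 10¹¹) × 0.0002692) / (5 × 2.483^4)
  w = 21310 N/m
Convert: w = 21310 N/m = 21.31 kN/m
Final answer: w = 21.31 kN/m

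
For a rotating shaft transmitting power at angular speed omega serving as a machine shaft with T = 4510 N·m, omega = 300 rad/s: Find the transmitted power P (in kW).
Model: a rotating shaft transmitting power at angular speed omega, so P = T·omega.
Substitute:
  P = 4510 × 300
  P = 1.353 × 10⁶ W
Convert: P = 1.353 × 10⁶ W = 1353 kW
Final answer: P = 1353 kW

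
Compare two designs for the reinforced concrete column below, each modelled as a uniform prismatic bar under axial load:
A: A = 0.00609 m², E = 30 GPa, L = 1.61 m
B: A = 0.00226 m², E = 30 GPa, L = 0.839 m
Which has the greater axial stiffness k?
Model: a uniform prismatic bar under axial load, so k = (A·E) / L (SI units).
  A: k = (0.00609 × (3 × 10¹⁰)) / 1.61 = 1.135 × 10⁸ N/m = 113.5 MN/m
  B: k = (0.00226 × (3 × 10¹⁰)) / 0.839 = 8.081 × 10⁷ N/m = 80.81 MN/m
113.5 MN/m > 80.81 MN/m, so A is larger.
Final answer: A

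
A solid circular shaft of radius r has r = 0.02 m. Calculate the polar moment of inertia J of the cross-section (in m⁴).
Model: a solid circular shaft of radius r, so J = (π·r^4) / 2.
Substitute:
  J = (π × 0.02^4) / 2
  J = 2.513 × 10⁻⁷ m⁴
Final answer: J = 2.513 × 10⁻⁷ m⁴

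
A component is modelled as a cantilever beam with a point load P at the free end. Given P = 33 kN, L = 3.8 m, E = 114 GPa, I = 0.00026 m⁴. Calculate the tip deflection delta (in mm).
Model: a cantilever beam with a point load P at the free end, so delta = (P·L^3) / (3·E·I).
Convert to SI units:
  P = 33 kN = 33000 N
  E = 114 GPa = 1.14 × 10¹¹ Pa
Substitute:
  delta = (33000 × 3.8^3) / (3 × (1.14 × 10¹¹) × 0.00026)
  delta = 0.02036 m
Convert: delta = 0.02036 m = 20.36 mm
Final answer: delta = 20.36 mm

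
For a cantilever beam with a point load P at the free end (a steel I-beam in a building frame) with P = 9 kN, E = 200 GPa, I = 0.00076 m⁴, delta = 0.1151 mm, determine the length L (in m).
Model: a cantilever beam with a point load P at the free end, so delta = (P·L^3) / (3·E·I).
Solve for L: L = ((3·delta·E·I) / P)^(1/3).
Convert to SI units:
  P = 9 kN = 9000 N
  E = 200 GPa = 2 × 10¹¹ Pa
  delta = 0.1151 mm = 0.0001151 m
Substitute:
  L = ((3 × 0.0001151 × (2 × 10¹¹) × 0.00076) / 9000)^(1/3)
  L = 1.8 m
Final answer: L = 1.8 m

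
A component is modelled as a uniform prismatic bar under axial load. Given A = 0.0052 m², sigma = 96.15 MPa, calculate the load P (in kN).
Model: a uniform prismatic bar under axial load, so sigma = P / A.
Solve for P: P = sigma·A.
Convert to SI units:
  sigma = 96.15 MPa = 9.615 × 10⁷ Pa
Substitute:
  P = (9.615 × 10⁷) × 0.0052
  P = 500000 N
Convert: P = 500000 N = 500 kN
Final answer: P = 500 kN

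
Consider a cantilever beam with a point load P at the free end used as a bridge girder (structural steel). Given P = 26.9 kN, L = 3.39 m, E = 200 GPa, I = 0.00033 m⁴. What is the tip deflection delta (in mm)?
Model: a cantilever beam with a point load P at the free end, so delta = (P·L^3) / (3·E·I).
Convert to SI units:
  P = 26.9 kN = 26900 N
  E = 200 GPa = 2 × 10¹¹ Pa
Substitute:
  delta = (26900 × 3.39^3) / (3 × (2 × 10¹¹) × 0.00033)
  delta = 0.005293 m
Convert: delta = 0.005293 m = 5.293 mm
Final answer: delta = 5.293 mm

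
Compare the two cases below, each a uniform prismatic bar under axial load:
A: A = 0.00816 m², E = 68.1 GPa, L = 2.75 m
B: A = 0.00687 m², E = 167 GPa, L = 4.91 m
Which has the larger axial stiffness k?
Model: a uniform prismatic bar under axial load, so k = (A·E) / L (SI units).
  A: k = (0.00816 × (6.81 × 10¹⁰)) / 2.75 = 2.021 × 10⁸ N/m = 202.1 MN/m
  B: k = (0.00687 × (1.67 × 10¹¹)) / 4.91 = 2.337 × 10⁸ N/m = 233.7 MN/m
233.7 MN/m > 202.1 MN/m, so B is larger.
Final answer: B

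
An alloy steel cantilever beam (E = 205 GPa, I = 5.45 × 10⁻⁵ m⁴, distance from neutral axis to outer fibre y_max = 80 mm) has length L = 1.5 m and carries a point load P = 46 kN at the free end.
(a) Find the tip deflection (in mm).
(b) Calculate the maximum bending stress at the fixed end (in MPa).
(a) Tip deflection of a cantilever with an end point load: δ = P·L^3 / (3·E·I). Convert P = 46 kN = 46000 N, E = 205 GPa = 2.05 × 10¹¹ Pa.
  δ = (46000 × 1.5^3) / (3 × (2.05 × 10¹¹) × (5.45 × 10⁻⁵)) = 0.004632 m = 4.632 mm
(b) Maximum bending moment at the fixed end: M = P·L = 46000 × 1.5 = 69000 N·m. Convert y_max = 80 mm = 0.08 m.
  σ = M·y_max / I = (69000 × 0.08) / (5.45 × 10⁻⁵) = 1.013 × 10⁸ Pa = 101.3 MPa
Final answer: (a) δ = 4.632 mm, (b) σ = 101.3 MPa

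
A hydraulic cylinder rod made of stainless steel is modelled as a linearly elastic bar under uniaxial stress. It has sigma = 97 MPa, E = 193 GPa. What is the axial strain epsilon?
Model: a linearly elastic bar under uniaxial stress, so epsilon = sigma / E.
Convert to SI units:
  sigma = 97 MPa = 9.7 × 10⁷ Pa
  E = 193 GPa = 1.93 × 10¹¹ Pa
Substitute:
  epsilon = (9.7 × 10⁷) / (1.93 × 10¹¹)
  epsilon = 0.0005026
Final answer: epsilon = 0.0005026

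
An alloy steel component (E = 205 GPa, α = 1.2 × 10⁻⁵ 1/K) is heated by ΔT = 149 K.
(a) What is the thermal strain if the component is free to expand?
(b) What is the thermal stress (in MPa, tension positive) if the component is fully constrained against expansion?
(a) Free thermal strain ε_th = α·ΔT = (1.2 × 10⁻⁵) × 149 = 0.001788
(b) Fully constrained, the expansion is suppressed, so σ = -E·α·ΔT. Convert E = 205 GPa = 2.05 × 10¹¹ Pa.
  σ = -(2.05 × 10¹¹) × (1.2 × 10⁻⁵) × 149 = -3.665 × 10⁸ Pa = -366.5 MPa (compressive)
Final answer: (a) ε_th = 0.001788, (b) σ = -366.5 MPa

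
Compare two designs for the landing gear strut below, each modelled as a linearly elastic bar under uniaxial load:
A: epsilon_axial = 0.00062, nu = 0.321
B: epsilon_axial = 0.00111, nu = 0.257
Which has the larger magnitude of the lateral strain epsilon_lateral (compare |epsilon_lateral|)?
Model: a linearly elastic bar under uniaxial load, so epsilon_lateral = -nu·epsilon_axial (SI units).
  A: epsilon_lateral = -(0.321 × 0.00062) = -0.000199
  B: epsilon_lateral = -(0.257 × 0.00111) = -0.0002853
|epsilon_lateral|: A = 0.000199, B = 0.0002853, so B is larger in magnitude.
Final answer: B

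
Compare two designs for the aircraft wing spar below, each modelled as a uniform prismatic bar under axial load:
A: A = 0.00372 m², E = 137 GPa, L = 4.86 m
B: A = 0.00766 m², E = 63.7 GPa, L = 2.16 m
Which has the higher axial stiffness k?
Model: a uniform prismatic bar under axial load, so k = (A·E) / L (SI units).
  A: k = (0.00372 × (1.37 × 10¹¹)) / 4.86 = 1.049 × 10⁸ N/m = 104.9 MN/m
  B: k = (0.00766 × (6.37 × 10¹⁰)) / 2.16 = 2.259 × 10⁸ N/m = 225.9 MN/m
225.9 MN/m > 104.9 MN/m, so B is larger.
Final answer: B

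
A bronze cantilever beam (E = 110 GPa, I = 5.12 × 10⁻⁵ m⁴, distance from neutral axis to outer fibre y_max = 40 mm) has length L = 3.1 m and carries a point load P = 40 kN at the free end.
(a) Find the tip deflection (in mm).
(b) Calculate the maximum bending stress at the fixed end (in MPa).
(a) Tip deflection of a cantilever with an end point load: δ = P·L^3 / (3·E·I). Convert P = 40 kN = 40000 N, E = 110 GPa = 1.1 × 10¹¹ Pa.
  δ = (40000 × 3.1^3) / (3 × (1.1 × 10¹¹) × (5.12 × 10⁻⁵)) = 0.07053 m = 70.53 mm
(b) Maximum bending moment at the fixed end: M = P·L = 40000 × 3.1 = 124000 N·m. Convert y_max = 40 mm = 0.04 m.
  σ = M·y_max / I = (124000 × 0.04) / (5.12 × 10⁻⁵) = 9.688 × 10⁷ Pa = 96.88 MPa
Final answer: (a) δ = 70.53 mm, (b) σ = 96.88 MPa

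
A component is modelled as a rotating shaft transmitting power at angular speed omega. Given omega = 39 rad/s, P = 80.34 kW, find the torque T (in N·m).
Model: a rotating shaft transmitting power at angular speed omega, so P = T·omega.
Solve for T: T = P / omega.
Convert to SI units:
  P = 80.34 kW = 80340 W
Substitute:
  T = 80340 / 39
  T = 2060 N·m
Final answer: T = 2060 N·m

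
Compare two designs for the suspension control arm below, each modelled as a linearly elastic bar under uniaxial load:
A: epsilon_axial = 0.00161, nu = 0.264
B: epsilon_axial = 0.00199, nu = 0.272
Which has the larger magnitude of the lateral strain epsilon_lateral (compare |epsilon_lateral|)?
Model: a linearly elastic bar under uniaxial load, so epsilon_lateral = -nu·epsilon_axial (SI units).
  A: epsilon_lateral = -(0.264 × 0.00161) = -0.000425
  B: epsilon_lateral = -(0.272 × 0.00199) = -0.0005413
|epsilon_lateral|: A = 0.000425, B = 0.0005413, so B is larger in magnitude.
Final answer: B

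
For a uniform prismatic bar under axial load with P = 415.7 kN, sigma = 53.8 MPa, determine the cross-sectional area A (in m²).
Model: a uniform prismatic bar under axial load, so sigma = P / A.
Solve for A: A = P / sigma.
Convert to SI units:
  P = 415.7 kN = 415700 N
  sigma = 53.8 MPa = 5.38 × 10⁷ Pa
Substitute:
  A = 415700 / (5.38 × 10⁷)
  A = 0.007727 m²
Final answer: A = 0.007727 m²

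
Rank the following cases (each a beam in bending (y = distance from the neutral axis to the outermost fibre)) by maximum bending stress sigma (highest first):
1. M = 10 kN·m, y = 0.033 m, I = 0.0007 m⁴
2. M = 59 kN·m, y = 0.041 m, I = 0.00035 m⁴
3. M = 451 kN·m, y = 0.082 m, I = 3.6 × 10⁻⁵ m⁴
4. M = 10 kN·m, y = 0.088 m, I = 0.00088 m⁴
Model: a beam in bending (y = distance from the neutral axis to the outermost fibre), so sigma = (M·y) / I (SI units).
  Case 1: sigma = (10000 × 0.033) / 0.0007 = 471400 Pa = 0.4714 MPa
  Case 2: sigma = (59000 × 0.041) / 0.00035 = 6.911 × 10⁶ Pa = 6.911 MPa
  Case 3: sigma = (451000 × 0.082) / (3.6 × 10⁻⁵) = 1.027 × 10⁹ Pa = 1027 MPa
  Case 4: sigma = (10000 × 0.088) / 0.00088 = 1 × 10⁶ Pa = 1 MPa
Ordering: 1027 MPa (case 3) > 6.911 MPa (case 2) > 1 MPa (case 4) > 0.4714 MPa (case 1)
Final answer: 3, 2, 4, 1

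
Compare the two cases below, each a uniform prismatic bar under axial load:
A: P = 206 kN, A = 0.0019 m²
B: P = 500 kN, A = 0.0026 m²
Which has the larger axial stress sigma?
Model: a uniform prismatic bar under axial load, so sigma = P / A (SI units).
  A: sigma = 206000 / 0.0019 = 1.084 × 10⁸ Pa = 108.4 MPa
  B: sigma = 500000 / 0.0026 = 1.923 × 10⁸ Pa = 192.3 MPa
192.3 MPa > 108.4 MPa, so B is larger.
Final answer: B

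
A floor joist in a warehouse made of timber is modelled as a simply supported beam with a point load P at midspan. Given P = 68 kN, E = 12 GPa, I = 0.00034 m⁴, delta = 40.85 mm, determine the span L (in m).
Model: a simply supported beam with a point load P at midspan, so delta = (P·L^3) / (48·E·I).
Solve for L: L = ((48·delta·E·I) / P)^(1/3).
Convert to SI units:
  P = 68 kN = 68000 N
  E = 12 GPa = 1.2 × 10¹⁰ Pa
  delta = 40.85 mm = 0.04085 m
Substitute:
  L = ((48 × 0.04085 × (1.2 × 10¹⁰) × 0.00034) / 68000)^(1/3)
  L = 4.9 m
Final answer: L = 4.9 m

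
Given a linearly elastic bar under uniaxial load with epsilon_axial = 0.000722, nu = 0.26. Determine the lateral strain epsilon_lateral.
Model: a linearly elastic bar under uniaxial load, so epsilon_lateral = -nu·epsilon_axial.
Substitute:
  epsilon_lateral = -(0.26 × 0.000722)
  epsilon_lateral = -0.0001877
Final answer: epsilon_lateral = -0.0001877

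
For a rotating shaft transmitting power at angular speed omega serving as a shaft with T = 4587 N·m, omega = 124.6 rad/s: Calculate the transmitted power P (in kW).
Model: a rotating shaft transmitting power at angular speed omega, so P = T·omega.
Substitute:
  P = 4587 × 124.6
  P = 571500 W
Convert: P = 571500 W = 571.5 kW
Final answer: P = 571.5 kW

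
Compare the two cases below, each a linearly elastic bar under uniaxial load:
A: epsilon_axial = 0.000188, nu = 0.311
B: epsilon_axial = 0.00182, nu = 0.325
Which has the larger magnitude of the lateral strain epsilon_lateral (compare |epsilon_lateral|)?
Model: a linearly elastic bar under uniaxial load, so epsilon_lateral = -nu·epsilon_axial (SI units).
  A: epsilon_lateral = -(0.311 × 0.000188) = -5.847 × 10⁻⁵
  B: epsilon_lateral = -(0.325 × 0.00182) = -0.0005915
|epsilon_lateral|: A = 5.847 × 10⁻⁵, B = 0.0005915, so B is larger in magnitude.
Final answer: B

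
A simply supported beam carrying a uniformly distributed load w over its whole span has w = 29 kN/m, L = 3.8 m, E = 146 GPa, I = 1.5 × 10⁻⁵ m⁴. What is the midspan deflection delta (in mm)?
Model: a simply supported beam carrying a uniformly distributed load w over its whole span, so delta = (5·w·L^4) / (384·E·I).
Convert to SI units:
  w = 29 kN/m = 29000 N/m
  E = 146 GPa = 1.46 × 10¹¹ Pa
Substitute:
  delta = (5 × 29000 × 3.8^4) / (384 × (1.46 × 10¹¹) × (1.5 × 10⁻⁵))
  delta = 0.03595 m
Convert: delta = 0.03595 m = 35.95 mm
Final answer: delta = 35.95 mm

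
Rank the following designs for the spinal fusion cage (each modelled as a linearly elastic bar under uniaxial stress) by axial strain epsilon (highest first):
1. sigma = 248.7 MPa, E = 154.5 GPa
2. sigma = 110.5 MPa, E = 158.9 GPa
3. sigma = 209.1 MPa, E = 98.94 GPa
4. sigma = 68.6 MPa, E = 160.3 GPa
Model: a linearly elastic bar under uniaxial stress, so epsilon = sigma / E (SI units).
  Case 1: epsilon = (2.487 × 10⁸) / (1.545 × 10¹¹) = 0.00161
  Case 2: epsilon = (1.105 × 10⁸) / (1.589 × 10¹¹) = 0.0006954
  Case 3: epsilon = (2.091 × 10⁸) / (9.894 × 10¹⁰) = 0.002113
  Case 4: epsilon = (6.86 × 10⁷) / (1.603 × 10¹¹) = 0.0004279
Ordering: 0.002113 (case 3) > 0.00161 (case 1) > 0.0006954 (case 2) > 0.0004279 (case 4)
Final answer: 3, 1, 2, 4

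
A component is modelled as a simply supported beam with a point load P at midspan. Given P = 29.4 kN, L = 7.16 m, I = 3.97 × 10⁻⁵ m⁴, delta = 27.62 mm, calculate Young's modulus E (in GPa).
Model: a simply supported beam with a point load P at midspan, so delta = (P·L^3) / (48·E·I).
Solve for E: E = (P·L^3) / (48·delta·I).
Convert to SI units:
  P = 29.4 kN = 29400 N
  delta = 27.62 mm = 0.02762 m
Substitute:
  E = (29400 × 7.16^3) / (48 × 0.02762 × (3.97 × 10⁻⁵))
  E = 2.05 × 10¹¹ Pa
Convert: E = 2.05 × 10¹¹ Pa = 205 GPa
Final answer: E = 205 GPa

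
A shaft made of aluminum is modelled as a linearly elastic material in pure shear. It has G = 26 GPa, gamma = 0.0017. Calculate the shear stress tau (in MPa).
Model: a linearly elastic material in pure shear, so tau = G·gamma.
Convert to SI units:
  G = 26 GPa = 2.6 × 10¹⁰ Pa
Substitute:
  tau = (2.6 × 10¹⁰) × 0.0017
  tau = 4.42 × 10⁷ Pa
Convert: tau = 4.42 × 10⁷ Pa = 44.2 MPa
Final answer: tau = 44.2 MPa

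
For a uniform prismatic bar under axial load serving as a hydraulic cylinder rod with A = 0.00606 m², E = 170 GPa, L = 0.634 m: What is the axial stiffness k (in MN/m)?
Model: a uniform prismatic bar under axial load, so k = (A·E) / L.
Convert to SI units:
  E = 170 GPa = 1.7 × 10¹¹ Pa
Substitute:
  k = (0.00606 × (1.7 × 10¹¹)) / 0.634
  k = 1.625 × 10⁹ N/m
Convert: k = 1.625 × 10⁹ N/m = 1625 MN/m
Final answer: k = 1625 MN/m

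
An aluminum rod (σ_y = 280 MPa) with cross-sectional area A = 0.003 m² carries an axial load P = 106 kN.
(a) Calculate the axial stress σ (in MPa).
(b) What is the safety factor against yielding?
(a) Axial stress σ = P/A. Convert P = 106 kN = 106000 N.
  σ = 106000 / 0.003 = 3.533 × 10⁷ Pa = 35.33 MPa
(b) Safety factor SF = σ_y/σ = 280 / 35.33 = 7.925
Final answer: (a) σ = 35.33 MPa, (b) SF = 7.925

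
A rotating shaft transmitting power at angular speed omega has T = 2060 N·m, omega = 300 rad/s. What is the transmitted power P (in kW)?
Model: a rotating shaft transmitting power at angular speed omega, so P = T·omega.
Substitute:
  P = 2060 × 300
  P = 618000 W
Convert: P = 618000 W = 618 kW
Final answer: P = 618 kW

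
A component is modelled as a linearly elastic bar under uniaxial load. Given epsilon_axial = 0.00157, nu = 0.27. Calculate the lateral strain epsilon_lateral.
Model: a linearly elastic bar under uniaxial load, so epsilon_lateral = -nu·epsilon_axial.
Substitute:
  epsilon_lateral = -(0.27 × 0.00157)
  epsilon_lateral = -0.0004239
Final answer: epsilon_lateral = -0.0004239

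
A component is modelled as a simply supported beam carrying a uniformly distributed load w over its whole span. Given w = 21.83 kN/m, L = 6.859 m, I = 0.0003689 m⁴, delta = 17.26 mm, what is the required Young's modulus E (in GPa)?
Model: a simply supported beam carrying a uniformly distributed load w over its whole span, so delta = (5·w·L^4) / (384·E·I).
Solve for E: E = (5·w·L^4) / (384·delta·I).
Convert to SI units:
  w = 21.83 kN/m = 21830 N/m
  delta = 17.26 mm = 0.01726 m
Substitute:
  E = (5 × 21830 × 6.859^4) / (384 × 0.01726 × 0.0003689)
  E = 9.881 × 10¹⁰ Pa
Convert: E = 9.881 × 10¹⁰ Pa = 98.81 GPa
Final answer: E = 98.81 GPa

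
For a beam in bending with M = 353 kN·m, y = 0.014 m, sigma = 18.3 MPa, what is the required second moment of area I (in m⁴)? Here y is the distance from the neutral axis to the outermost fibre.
Model: a beam in bending, so sigma = (M·y) / I.
Solve for I: I = (M·y) / sigma.
Convert to SI units:
  M = 353 kN·m = 353000 N·m
  sigma = 18.3 MPa = 1.83 × 10⁷ Pa
Substitute:
  I = (353000 × 0.014) / (1.83 × 10⁷)
  I = 0.0002701 m⁴
Final answer: I = 0.0002701 m⁴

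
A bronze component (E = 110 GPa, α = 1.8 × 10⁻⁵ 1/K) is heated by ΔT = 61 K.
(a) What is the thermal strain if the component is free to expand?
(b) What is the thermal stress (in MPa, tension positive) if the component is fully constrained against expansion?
(a) Free thermal strain ε_th = α·ΔT = (1.8 × 10⁻⁵) × 61 = 0.001098
(b) Fully constrained, the expansion is suppressed, so σ = -E·α·ΔT. Convert E = 110 GPa = 1.1 × 10¹¹ Pa.
  σ = -(1.1 × 10¹¹) × (1.8 × 10⁻⁵) × 61 = -1.208 × 10⁸ Pa = -120.8 MPa (compressive)
Final answer: (a) ε_th = 0.001098, (b) σ = -120.8 MPa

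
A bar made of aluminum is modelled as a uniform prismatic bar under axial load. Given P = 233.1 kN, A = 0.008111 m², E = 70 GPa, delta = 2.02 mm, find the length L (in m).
Model: a uniform prismatic bar under axial load, so delta = (P·L) / (A·E).
Solve for L: L = (delta·A·E) / P.
Convert to SI units:
  P = 233.1 kN = 233100 N
  E = 70 GPa = 7 × 10¹⁰ Pa
  delta = 2.02 mm = 0.00202 m
Substitute:
  L = (0.00202 × 0.008111 × (7 × 10¹⁰)) / 233100
  L = 4.92 m
Final answer: L = 4.92 m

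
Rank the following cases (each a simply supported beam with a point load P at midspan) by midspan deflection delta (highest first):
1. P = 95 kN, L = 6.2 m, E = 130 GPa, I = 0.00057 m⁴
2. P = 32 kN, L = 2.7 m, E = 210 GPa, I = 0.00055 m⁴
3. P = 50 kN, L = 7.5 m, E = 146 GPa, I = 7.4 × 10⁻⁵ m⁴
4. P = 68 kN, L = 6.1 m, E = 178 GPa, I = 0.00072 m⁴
Model: a simply supported beam with a point load P at midspan, so delta = (P·L^3) / (48·E·I) (SI units).
  Case 1: delta = (95000 × 6.2^3) / (48 × (1.3 × 10¹¹) × 0.00057) = 0.006366 m = 6.366 mm
  Case 2: delta = (32000 × 2.7^3) / (48 × (2.1 × 10¹¹) × 0.00055) = 0.0001136 m = 0.1136 mm
  Case 3: delta = (50000 × 7.5^3) / (48 × (1.46 × 10¹¹) × (7.4 × 10⁻⁵)) = 0.04068 m = 40.68 mm
  Case 4: delta = (68000 × 6.1^3) / (48 × (1.78 × 10¹¹) × 0.00072) = 0.002509 m = 2.509 mm
Ordering: 40.68 mm (case 3) > 6.366 mm (case 1) > 2.509 mm (case 4) > 0.1136 mm (case 2)
Final answer: 3, 1, 4, 2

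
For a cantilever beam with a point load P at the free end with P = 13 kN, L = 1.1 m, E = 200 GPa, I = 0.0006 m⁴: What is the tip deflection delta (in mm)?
Model: a cantilever beam with a point load P at the free end, so delta = (P·L^3) / (3·E·I).
Convert to SI units:
  P = 13 kN = 13000 N
  E = 200 GPa = 2 × 10¹¹ Pa
Substitute:
  delta = (13000 × 1.1^3) / (3 × (2 × 10¹¹) × 0.0006)
  delta = 4.806 × 10⁻⁵ m
Convert: delta = 4.806 × 10⁻⁵ m = 0.04806 mm
Final answer: delta = 0.04806 mm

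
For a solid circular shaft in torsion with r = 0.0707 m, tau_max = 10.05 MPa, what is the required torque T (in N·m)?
Model: a solid circular shaft in torsion, so tau_max = (2·T) / (π·r^3).
Solve for T: T = (π·tau_max·r^3) / 2.
Convert to SI units:
  tau_max = 10.05 MPa = 1.005 × 10⁷ Pa
Substitute:
  T = (π × (1.005 × 10⁷) × 0.0707^3) / 2
  T = 5579 N·m
Final answer: T = 5579 N·m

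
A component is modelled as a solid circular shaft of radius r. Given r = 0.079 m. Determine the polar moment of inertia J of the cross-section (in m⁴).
Model: a solid circular shaft of radius r, so J = (π·r^4) / 2.
Substitute:
  J = (π × 0.079^4) / 2
  J = 6.118 × 10⁻⁵ m⁴
Final answer: J = 6.118 × 10⁻⁵ m⁴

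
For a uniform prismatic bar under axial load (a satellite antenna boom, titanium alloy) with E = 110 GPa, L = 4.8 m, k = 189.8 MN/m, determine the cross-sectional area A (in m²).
Model: a uniform prismatic bar under axial load, so k = (A·E) / L.
Solve for A: A = (k·L) / E.
Convert to SI units:
  E = 110 GPa = 1.1 × 10¹¹ Pa
  k = 189.8 MN/m = 1.898 × 10⁸ N/m
Substitute:
  A = ((1.898 × 10⁸) × 4.8) / (1.1 × 10¹¹)
  A = 0.008282 m²
Final answer: A = 0.008282 m²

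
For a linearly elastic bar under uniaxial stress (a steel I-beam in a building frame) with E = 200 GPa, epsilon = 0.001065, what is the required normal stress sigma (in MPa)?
Model: a linearly elastic bar under uniaxial stress, so epsilon = sigma / E.
Solve for sigma: sigma = epsilon·E.
Convert to SI units:
  E = 200 GPa = 2 × 10¹¹ Pa
Substitute:
  sigma = 0.001065 × (2 × 10¹¹)
  sigma = 2.13 × 10⁸ Pa
Convert: sigma = 2.13 × 10⁸ Pa = 213 MPa
Final answer: sigma = 213 MPa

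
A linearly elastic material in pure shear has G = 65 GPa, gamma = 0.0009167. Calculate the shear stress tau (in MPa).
Model: a linearly elastic material in pure shear, so tau = G·gamma.
Convert to SI units:
  G = 65 GPa = 6.5 × 10¹⁰ Pa
Substitute:
  tau = (6.5 × 10¹⁰) × 0.0009167
  tau = 5.959 × 10⁷ Pa
Convert: tau = 5.959 × 10⁷ Pa = 59.59 MPa
Final answer: tau = 59.59 MPa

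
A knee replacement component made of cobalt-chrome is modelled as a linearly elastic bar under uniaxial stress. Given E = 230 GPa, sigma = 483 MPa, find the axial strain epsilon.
Model: a linearly elastic bar under uniaxial stress, so sigma = E·epsilon.
Solve for epsilon: epsilon = sigma / E.
Convert to SI units:
  E = 230 GPa = 2.3 × 10¹¹ Pa
  sigma = 483 MPa = 4.83 × 10⁸ Pa
Substitute:
  epsilon = (4.83 × 10⁸) / (2.3 × 10¹¹)
  epsilon = 0.0021
Final answer: epsilon = 0.0021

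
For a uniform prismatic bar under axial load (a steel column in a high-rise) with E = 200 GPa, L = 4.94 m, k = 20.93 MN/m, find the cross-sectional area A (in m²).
Model: a uniform prismatic bar under axial load, so k = (A·E) / L.
Solve for A: A = (k·L) / E.
Convert to SI units:
  E = 200 GPa = 2 × 10¹¹ Pa
  k = 20.93 MN/m = 2.093 × 10⁷ N/m
Substitute:
  A = ((2.093 × 10⁷) × 4.94) / (2 × 10¹¹)
  A = 0.000517 m²
Final answer: A = 0.000517 m²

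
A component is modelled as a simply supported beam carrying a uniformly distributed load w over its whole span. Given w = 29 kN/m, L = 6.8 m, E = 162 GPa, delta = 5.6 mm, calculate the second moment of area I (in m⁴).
Model: a simply supported beam carrying a uniformly distributed load w over its whole span, so delta = (5·w·L^4) / (384·E·I).
Solve for I: I = (5·w·L^4) / (384·delta·E).
Convert to SI units:
  w = 29 kN/m = 29000 N/m
  E = 162 GPa = 1.62 × 10¹¹ Pa
  delta = 5.6 mm = 0.0056 m
Substitute:
  I = (5 × 29000 × 6.8^4) / (384 × 0.0056 × (1.62 × 10¹¹))
  I = 0.00089 m⁴
Final answer: I = 0.00089 m⁴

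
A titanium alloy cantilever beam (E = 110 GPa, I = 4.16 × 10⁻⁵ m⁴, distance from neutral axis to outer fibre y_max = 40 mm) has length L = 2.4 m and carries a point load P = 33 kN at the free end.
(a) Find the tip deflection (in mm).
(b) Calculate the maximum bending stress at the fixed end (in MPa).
(a) Tip deflection of a cantilever with an end point load: δ = P·L^3 / (3·E·I). Convert P = 33 kN = 33000 N, E = 110 GPa = 1.1 × 10¹¹ Pa.
  δ = (33000 × 2.4^3) / (3 × (1.1 × 10¹¹) × (4.16 × 10⁻⁵)) = 0.03323 m = 33.23 mm
(b) Maximum bending moment at the fixed end: M = P·L = 33000 × 2.4 = 79200 N·m. Convert y_max = 40 mm = 0.04 m.
  σ = M·y_max / I = (79200 × 0.04) / (4.16 × 10⁻⁵) = 7.615 × 10⁷ Pa = 76.15 MPa
Final answer: (a) δ = 33.23 mm, (b) σ = 76.15 MPa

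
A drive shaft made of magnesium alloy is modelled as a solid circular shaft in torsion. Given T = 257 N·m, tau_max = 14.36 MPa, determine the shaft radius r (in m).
Model: a solid circular shaft in torsion, so tau_max = (2·T) / (π·r^3).
Solve for r: r = ((2·T) / (π·tau_max))^(1/3).
Convert to SI units:
  tau_max = 14.36 MPa = 1.436 × 10⁷ Pa
Substitute:
  r = ((2 × 257) / (π × (1.436 × 10⁷)))^(1/3)
  r = 0.0225 m
Final answer: r = 0.0225 m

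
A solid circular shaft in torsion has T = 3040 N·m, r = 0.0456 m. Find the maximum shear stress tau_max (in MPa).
Model: a solid circular shaft in torsion, so tau_max = (2·T) / (π·r^3).
Substitute:
  tau_max = (2 × 3040) / (π × 0.0456^3)
  tau_max = 2.041 × 10⁷ Pa
Convert: tau_max = 2.041 × 10⁷ Pa = 20.41 MPa
Final answer: tau_max = 20.41 MPa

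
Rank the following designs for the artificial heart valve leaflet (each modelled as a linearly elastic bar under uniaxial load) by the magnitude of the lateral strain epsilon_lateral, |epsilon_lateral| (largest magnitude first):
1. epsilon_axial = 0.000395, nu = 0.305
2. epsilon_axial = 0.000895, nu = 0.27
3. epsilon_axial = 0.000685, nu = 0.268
Model: a linearly elastic bar under uniaxial load, so epsilon_lateral = -nu·epsilon_axial (SI units).
  Case 1: epsilon_lateral = -(0.305 × 0.000395) = -0.0001205
  Case 2: epsilon_lateral = -(0.27 × 0.000895) = -0.0002417
  Case 3: epsilon_lateral = -(0.268 × 0.000685) = -0.0001836
Ordering by |epsilon_lateral|: 0.0002417 (case 2) > 0.0001836 (case 3) > 0.0001205 (case 1)
Final answer: 2, 3, 1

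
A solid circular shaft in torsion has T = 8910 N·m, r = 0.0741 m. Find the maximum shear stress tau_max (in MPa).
Model: a solid circular shaft in torsion, so tau_max = (2·T) / (π·r^3).
Substitute:
  tau_max = (2 × 8910) / (π × 0.0741^3)
  tau_max = 1.394 × 10⁷ Pa
Convert: tau_max = 1.394 × 10⁷ Pa = 13.94 MPa
Final answer: tau_max = 13.94 MPa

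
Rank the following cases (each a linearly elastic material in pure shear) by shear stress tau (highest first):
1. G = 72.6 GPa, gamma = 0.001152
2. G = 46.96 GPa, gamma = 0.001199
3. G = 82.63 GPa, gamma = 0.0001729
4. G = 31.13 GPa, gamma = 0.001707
Model: a linearly elastic material in pure shear, so tau = G·gamma (SI units).
  Case 1: tau = (7.26 × 10¹⁰) × 0.001152 = 8.364 × 10⁷ Pa = 83.64 MPa
  Case 2: tau = (4.696 × 10¹⁰) × 0.001199 = 5.631 × 10⁷ Pa = 56.31 MPa
  Case 3: tau = (8.263 × 10¹⁰) × 0.0001729 = 1.429 × 10⁷ Pa = 14.29 MPa
  Case 4: tau = (3.113 × 10¹⁰) × 0.001707 = 5.314 × 10⁷ Pa = 53.14 MPa
Ordering: 83.64 MPa (case 1) > 56.31 MPa (case 2) > 53.14 MPa (case 4) > 14.29 MPa (case 3)
Final answer: 1, 2, 4, 3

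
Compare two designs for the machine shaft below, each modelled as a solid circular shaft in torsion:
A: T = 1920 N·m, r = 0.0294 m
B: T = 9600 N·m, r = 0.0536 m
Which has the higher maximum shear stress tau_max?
Model: a solid circular shaft in torsion, so tau_max = (2·T) / (π·r^3) (SI units).
  A: tau_max = (2 × 1920) / (π × 0.0294^3) = 4.81 × 10⁷ Pa = 48.1 MPa
  B: tau_max = (2 × 9600) / (π × 0.0536^3) = 3.969 × 10⁷ Pa = 39.69 MPa
48.1 MPa > 39.69 MPa, so A is larger.
Final answer: A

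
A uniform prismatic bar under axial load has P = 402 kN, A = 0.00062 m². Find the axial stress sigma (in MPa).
Model: a uniform prismatic bar under axial load, so sigma = P / A.
Convert to SI units:
  P = 402 kN = 402000 N
Substitute:
  sigma = 402000 / 0.00062
  sigma = 6.484 × 10⁸ Pa
Convert: sigma = 6.484 × 10⁸ Pa = 648.4 MPa
Final answer: sigma = 648.4 MPa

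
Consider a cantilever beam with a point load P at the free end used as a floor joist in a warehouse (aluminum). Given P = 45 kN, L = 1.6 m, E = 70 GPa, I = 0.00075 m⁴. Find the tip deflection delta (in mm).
Model: a cantilever beam with a point load P at the free end, so delta = (P·L^3) / (3·E·I).
Convert to SI units:
  P = 45 kN = 45000 N
  E = 70 GPa = 7 × 10¹⁰ Pa
Substitute:
  delta = (45000 × 1.6^3) / (3 × (7 × 10¹⁰) × 0.00075)
  delta = 0.00117 m
Convert: delta = 0.00117 m = 1.17 mm
Final answer: delta = 1.17 mm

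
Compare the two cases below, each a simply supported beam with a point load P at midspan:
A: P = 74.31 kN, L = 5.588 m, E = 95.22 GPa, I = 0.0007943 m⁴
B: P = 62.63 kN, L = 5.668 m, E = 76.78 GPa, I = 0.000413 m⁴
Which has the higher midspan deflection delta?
Model: a simply supported beam with a point load P at midspan, so delta = (P·L^3) / (48·E·I) (SI units).
  A: delta = (74310 × 5.588^3) / (48 × (9.522 × 10¹⁰) × 0.0007943) = 0.003572 m = 3.572 mm
  B: delta = (62630 × 5.668^3) / (48 × (7.678 × 10¹⁰) × 0.000413) = 0.007493 m = 7.493 mm
7.493 mm > 3.572 mm, so B is larger.
Final answer: B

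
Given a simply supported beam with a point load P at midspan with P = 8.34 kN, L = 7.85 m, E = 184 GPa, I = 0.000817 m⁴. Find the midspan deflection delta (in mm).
Model: a simply supported beam with a point load P at midspan, so delta = (P·L^3) / (48·E·I).
Convert to SI units:
  P = 8.34 kN = 8340 N
  E = 184 GPa = 1.84 × 10¹¹ Pa
Substitute:
  delta = (8340 × 7.85^3) / (48 × (1.84 × 10¹¹) × 0.000817)
  delta = 0.0005591 m
Convert: delta = 0.0005591 m = 0.5591 mm
Final answer: delta = 0.5591 mm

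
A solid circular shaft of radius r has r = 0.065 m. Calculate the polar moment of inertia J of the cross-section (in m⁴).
Model: a solid circular shaft of radius r, so J = (π·r^4) / 2.
Substitute:
  J = (π × 0.065^4) / 2
  J = 2.804 × 10⁻⁵ m⁴
Final answer: J = 2.804 × 10⁻⁵ m⁴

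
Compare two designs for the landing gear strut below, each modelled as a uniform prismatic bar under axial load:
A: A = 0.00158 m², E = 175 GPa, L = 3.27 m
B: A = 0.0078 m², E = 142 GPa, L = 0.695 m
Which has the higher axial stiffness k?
Model: a uniform prismatic bar under axial load, so k = (A·E) / L (SI units).
  A: k = (0.00158 × (1.75 × 10¹¹)) / 3.27 = 8.456 × 10⁷ N/m = 84.56 MN/m
  B: k = (0.0078 × (1.42 × 10¹¹)) / 0.695 = 1.594 × 10⁹ N/m = 1594 MN/m
1594 MN/m > 84.56 MN/m, so B is larger.
Final answer: B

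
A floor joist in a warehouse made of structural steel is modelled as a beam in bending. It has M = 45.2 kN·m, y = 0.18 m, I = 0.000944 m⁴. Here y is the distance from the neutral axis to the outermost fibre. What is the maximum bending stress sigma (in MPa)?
Model: a beam in bending, so sigma = (M·y) / I.
Convert to SI units:
  M = 45.2 kN·m = 45200 N·m
Substitute:
  sigma = (45200 × 0.18) / 0.000944
  sigma = 8.619 × 10⁶ Pa
Convert: sigma = 8.619 × 10⁶ Pa = 8.619 MPa
Final answer: sigma = 8.619 MPa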